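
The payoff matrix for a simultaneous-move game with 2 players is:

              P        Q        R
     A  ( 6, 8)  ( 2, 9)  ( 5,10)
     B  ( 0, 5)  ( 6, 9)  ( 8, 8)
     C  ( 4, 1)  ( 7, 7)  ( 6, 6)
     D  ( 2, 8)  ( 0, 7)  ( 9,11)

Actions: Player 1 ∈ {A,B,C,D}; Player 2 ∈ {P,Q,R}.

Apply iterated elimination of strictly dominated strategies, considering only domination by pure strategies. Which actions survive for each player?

Survivors P1:{B,C,D} P2:{Q,R}

P2 drop P (R beats it: A:10>8 B:8>5 C:6>1 D:11>8)
P1 drop A (B beats it: Q:6>2 R:8>5)
P1→{B,C,D} P2→{Q,R}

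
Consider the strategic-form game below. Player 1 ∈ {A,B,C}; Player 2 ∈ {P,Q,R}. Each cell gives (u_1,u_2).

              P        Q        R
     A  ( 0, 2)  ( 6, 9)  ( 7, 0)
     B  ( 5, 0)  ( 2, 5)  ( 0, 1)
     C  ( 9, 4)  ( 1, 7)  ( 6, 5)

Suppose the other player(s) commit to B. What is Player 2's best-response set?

u_2(P vs B) = 0
u_2(Q vs B) = 5
u_2(R vs B) = 1
max payoff 5 at {Q}

P2 best: {Q}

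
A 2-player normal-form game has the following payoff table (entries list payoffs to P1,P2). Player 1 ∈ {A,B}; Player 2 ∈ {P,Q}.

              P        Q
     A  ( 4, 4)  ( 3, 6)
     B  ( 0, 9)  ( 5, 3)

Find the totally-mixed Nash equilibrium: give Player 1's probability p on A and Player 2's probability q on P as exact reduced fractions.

(p,q) = (3/4, 1/3)

P1 indiff ⇒ q·4+(1-q)·3 = q·0+(1-q)·5 ⇒ q(4) = (1-q)(2) ⇒ q = 1/3
P2 indiff ⇒ p·4+(1-p)·9 = p·6+(1-p)·3 ⇒ p(-2) = (1-p)(-6) ⇒ p = 3/4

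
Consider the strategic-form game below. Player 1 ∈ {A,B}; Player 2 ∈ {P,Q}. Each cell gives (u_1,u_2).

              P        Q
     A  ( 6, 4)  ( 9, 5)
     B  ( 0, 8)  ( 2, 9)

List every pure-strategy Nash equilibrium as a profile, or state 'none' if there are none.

PSNE = {(A,Q)}

(A,P): not NE [P2→Q gives 5>4]
(A,Q): NE
(B,P): not NE [P1→A gives 6>0; P2→Q gives 9>8]
(B,Q): not NE [P1→A gives 9>2]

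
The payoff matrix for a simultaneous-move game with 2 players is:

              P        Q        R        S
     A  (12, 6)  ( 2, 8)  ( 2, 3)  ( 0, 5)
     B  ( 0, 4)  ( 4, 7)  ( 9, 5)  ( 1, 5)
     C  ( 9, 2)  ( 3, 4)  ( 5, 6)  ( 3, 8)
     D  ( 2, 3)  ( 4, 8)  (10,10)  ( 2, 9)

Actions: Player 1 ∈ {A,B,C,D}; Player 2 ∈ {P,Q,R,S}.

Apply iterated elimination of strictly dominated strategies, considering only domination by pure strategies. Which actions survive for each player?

Survivors P1:{B,C,D} P2:{Q,R,S}

P2 drop P (Q beats it: A:8>6 B:7>4 C:4>2 D:8>3)
P1 drop A (B beats it: Q:4>2 R:9>2 S:1>0)
P1→{B,C,D} P2→{Q,R,S}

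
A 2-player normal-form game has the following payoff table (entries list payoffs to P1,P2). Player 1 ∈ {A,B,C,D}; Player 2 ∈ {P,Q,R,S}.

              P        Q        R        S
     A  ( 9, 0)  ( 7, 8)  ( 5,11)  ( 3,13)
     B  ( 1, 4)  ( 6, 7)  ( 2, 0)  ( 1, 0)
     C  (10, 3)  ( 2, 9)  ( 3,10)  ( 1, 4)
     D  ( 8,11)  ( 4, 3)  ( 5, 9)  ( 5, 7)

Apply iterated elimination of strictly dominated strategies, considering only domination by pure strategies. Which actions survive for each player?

IESDS → P1:{A,C,D} P2:{P,R,S}

P1 drop B (A beats it: P:9>1 Q:7>6 R:5>2 S:3>1)
P2 drop Q (R beats it: A:11>8 C:10>9 D:9>3)
P1→{A,C,D} P2→{P,R,S}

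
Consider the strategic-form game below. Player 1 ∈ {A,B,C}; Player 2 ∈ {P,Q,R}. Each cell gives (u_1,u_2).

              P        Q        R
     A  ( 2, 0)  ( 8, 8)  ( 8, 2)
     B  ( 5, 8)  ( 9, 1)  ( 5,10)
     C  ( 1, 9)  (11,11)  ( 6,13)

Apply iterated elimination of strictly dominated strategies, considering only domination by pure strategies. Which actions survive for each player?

Remaining: P1:{A,C} P2:{Q,R}

P2 drop P (R beats it: A:2>0 B:10>8 C:13>9)
P1 drop B (C beats it: Q:11>9 R:6>5)
P1→{A,C} P2→{Q,R}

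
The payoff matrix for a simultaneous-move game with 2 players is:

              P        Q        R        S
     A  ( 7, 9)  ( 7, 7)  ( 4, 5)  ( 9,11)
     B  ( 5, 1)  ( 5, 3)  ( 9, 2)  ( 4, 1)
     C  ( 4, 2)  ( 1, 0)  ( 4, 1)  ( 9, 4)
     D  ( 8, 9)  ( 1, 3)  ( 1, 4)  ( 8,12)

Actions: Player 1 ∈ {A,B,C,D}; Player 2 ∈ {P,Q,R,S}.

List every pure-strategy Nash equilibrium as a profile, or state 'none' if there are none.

(A,P): not NE [P1→D gives 8>7; P2→S gives 11>9]
(A,Q): not NE [P2→S gives 11>7]
(A,R): not NE [P1→B gives 9>4; P2→S gives 11>5]
(A,S): NE
(B,P): not NE [P1→D gives 8>5; P2→Q gives 3>1]
(B,Q): not NE [P1→A gives 7>5]
(B,R): not NE [P2→Q gives 3>2]
(B,S): not NE [P1→C gives 9>4; P2→Q gives 3>1]
(C,P): not NE [P1→D gives 8>4; P2→S gives 4>2]
(C,Q): not NE [P1→A gives 7>1; P2→S gives 4>0]
(C,R): not NE [P1→B gives 9>4; P2→S gives 4>1]
(C,S): NE
(D,P): not NE [P2→S gives 12>9]
(D,Q): not NE [P1→A gives 7>1; P2→S gives 12>3]
(D,R): not NE [P1→B gives 9>1; P2→S gives 12>4]
(D,S): not NE [P1→C gives 9>8]

PSNE = {(A,S), (C,S)}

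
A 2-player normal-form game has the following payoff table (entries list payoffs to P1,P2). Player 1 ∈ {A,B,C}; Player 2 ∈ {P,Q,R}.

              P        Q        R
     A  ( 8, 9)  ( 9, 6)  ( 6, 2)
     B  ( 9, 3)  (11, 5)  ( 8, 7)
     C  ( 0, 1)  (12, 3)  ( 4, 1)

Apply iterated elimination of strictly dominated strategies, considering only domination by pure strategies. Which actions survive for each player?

P1 drop A (B beats it: P:9>8 Q:11>9 R:8>6)
P2 drop P (Q beats it: B:5>3 C:3>1)
P1→{B,C} P2→{Q,R}

Remaining: P1:{B,C} P2:{Q,R}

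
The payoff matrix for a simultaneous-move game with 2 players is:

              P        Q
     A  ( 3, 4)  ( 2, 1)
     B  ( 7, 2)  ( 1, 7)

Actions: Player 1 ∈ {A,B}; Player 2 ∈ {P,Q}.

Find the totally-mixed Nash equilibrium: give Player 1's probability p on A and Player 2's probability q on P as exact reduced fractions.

(p,q) = (5/8, 1/5)

P1 indiff ⇒ q·3+(1-q)·2 = q·7+(1-q)·1 ⇒ q(-4) = (1-q)(-1) ⇒ q = 1/5
P2 indiff ⇒ p·4+(1-p)·2 = p·1+(1-p)·7 ⇒ p(3) = (1-p)(5) ⇒ p = 5/8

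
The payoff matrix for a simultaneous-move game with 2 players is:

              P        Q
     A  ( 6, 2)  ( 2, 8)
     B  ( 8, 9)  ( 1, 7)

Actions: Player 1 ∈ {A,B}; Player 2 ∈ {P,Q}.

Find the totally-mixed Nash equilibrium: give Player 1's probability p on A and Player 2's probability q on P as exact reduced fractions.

P1 indiff ⇒ q·6+(1-q)·2 = q·8+(1-q)·1 ⇒ q(-2) = (1-q)(-1) ⇒ q = 1/3
P2 indiff ⇒ p·2+(1-p)·9 = p·8+(1-p)·7 ⇒ p(-6) = (1-p)(-2) ⇒ p = 1/4

P1 mixes 1/4 on A; P2 mixes 1/3 on P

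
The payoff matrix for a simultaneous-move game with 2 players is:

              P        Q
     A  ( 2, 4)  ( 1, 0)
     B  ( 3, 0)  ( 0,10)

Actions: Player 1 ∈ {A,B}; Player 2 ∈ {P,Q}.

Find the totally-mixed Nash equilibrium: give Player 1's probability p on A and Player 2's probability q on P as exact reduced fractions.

P1 mixes 5/7 on A; P2 mixes 1/2 on P

P1 indiff ⇒ q·2+(1-q)·1 = q·3+(1-q)·0 ⇒ q(-1) = (1-q)(-1) ⇒ q = 1/2
P2 indiff ⇒ p·4+(1-p)·0 = p·0+(1-p)·10 ⇒ p(4) = (1-p)(10) ⇒ p = 5/7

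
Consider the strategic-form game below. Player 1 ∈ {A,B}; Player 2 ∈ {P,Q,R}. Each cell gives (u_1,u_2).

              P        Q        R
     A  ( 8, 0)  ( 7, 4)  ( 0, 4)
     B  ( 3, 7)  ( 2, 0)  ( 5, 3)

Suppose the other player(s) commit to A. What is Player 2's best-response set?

u_2(P vs A) = 0
u_2(Q vs A) = 4
u_2(R vs A) = 4
max payoff 4 at {Q,R}

P2 best: {Q,R}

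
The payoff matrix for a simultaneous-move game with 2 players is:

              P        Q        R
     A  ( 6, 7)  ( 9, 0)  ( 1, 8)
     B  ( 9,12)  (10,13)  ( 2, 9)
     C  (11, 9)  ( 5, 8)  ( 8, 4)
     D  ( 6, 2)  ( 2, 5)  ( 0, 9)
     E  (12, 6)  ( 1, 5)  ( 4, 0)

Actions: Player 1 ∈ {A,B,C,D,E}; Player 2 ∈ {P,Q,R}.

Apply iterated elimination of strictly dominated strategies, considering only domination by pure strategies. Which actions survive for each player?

Remaining: P1:{B,C,E} P2:{P,Q}

P1 drop A (B beats it: P:9>6 Q:10>9 R:2>1)
P1 drop D (B beats it: P:9>6 Q:10>2 R:2>0)
P2 drop R (P beats it: B:12>9 C:9>4 E:6>0)
P1→{B,C,E} P2→{P,Q}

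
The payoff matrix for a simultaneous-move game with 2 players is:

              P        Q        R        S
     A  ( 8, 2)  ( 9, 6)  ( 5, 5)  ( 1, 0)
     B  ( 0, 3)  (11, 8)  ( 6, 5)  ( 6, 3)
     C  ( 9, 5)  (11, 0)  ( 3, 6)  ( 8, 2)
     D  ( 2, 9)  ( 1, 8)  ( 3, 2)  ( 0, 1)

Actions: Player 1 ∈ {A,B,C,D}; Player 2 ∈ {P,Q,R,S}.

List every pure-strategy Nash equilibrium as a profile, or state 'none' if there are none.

NE set: (B,Q)

(A,P): not NE [P1→C gives 9>8; P2→Q gives 6>2]
(A,Q): not NE [P1→C gives 11>9]
(A,R): not NE [P1→B gives 6>5; P2→Q gives 6>5]
(A,S): not NE [P1→C gives 8>1; P2→Q gives 6>0]
(B,P): not NE [P1→C gives 9>0; P2→Q gives 8>3]
(B,Q): NE
(B,R): not NE [P2→Q gives 8>5]
(B,S): not NE [P1→C gives 8>6; P2→Q gives 8>3]
(C,P): not NE [P2→R gives 6>5]
(C,Q): not NE [P2→R gives 6>0]
(C,R): not NE [P1→B gives 6>3]
(C,S): not NE [P2→R gives 6>2]
(D,P): not NE [P1→C gives 9>2]
(D,Q): not NE [P1→C gives 11>1; P2→P gives 9>8]
(D,R): not NE [P1→B gives 6>3; P2→P gives 9>2]
(D,S): not NE [P1→C gives 8>0; P2→P gives 9>1]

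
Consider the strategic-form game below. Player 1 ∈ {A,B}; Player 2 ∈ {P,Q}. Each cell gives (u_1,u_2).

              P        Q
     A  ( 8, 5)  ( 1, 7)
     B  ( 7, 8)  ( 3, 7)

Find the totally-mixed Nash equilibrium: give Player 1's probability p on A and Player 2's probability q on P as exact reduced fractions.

p=1/3, q=2/3

P1 indiff ⇒ q·8+(1-q)·1 = q·7+(1-q)·3 ⇒ q(1) = (1-q)(2) ⇒ q = 2/3
P2 indiff ⇒ p·5+(1-p)·8 = p·7+(1-p)·7 ⇒ p(-2) = (1-p)(-1) ⇒ p = 1/3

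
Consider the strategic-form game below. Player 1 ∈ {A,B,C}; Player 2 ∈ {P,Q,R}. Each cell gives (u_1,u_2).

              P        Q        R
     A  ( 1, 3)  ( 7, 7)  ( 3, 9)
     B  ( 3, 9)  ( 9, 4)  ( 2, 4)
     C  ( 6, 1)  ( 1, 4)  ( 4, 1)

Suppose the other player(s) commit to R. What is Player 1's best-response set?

u_1(A vs R) = 3
u_1(B vs R) = 2
u_1(C vs R) = 4
max payoff 4 at {C}

argmax u_1 = {C}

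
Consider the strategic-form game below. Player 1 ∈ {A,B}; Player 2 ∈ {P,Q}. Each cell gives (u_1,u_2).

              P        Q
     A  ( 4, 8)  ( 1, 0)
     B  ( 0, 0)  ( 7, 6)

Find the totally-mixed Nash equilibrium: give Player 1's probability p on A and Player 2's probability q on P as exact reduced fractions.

p=3/7, q=3/5

P1 indiff ⇒ q·4+(1-q)·1 = q·0+(1-q)·7 ⇒ q(4) = (1-q)(6) ⇒ q = 3/5
P2 indiff ⇒ p·8+(1-p)·0 = p·0+(1-p)·6 ⇒ p(8) = (1-p)(6) ⇒ p = 3/7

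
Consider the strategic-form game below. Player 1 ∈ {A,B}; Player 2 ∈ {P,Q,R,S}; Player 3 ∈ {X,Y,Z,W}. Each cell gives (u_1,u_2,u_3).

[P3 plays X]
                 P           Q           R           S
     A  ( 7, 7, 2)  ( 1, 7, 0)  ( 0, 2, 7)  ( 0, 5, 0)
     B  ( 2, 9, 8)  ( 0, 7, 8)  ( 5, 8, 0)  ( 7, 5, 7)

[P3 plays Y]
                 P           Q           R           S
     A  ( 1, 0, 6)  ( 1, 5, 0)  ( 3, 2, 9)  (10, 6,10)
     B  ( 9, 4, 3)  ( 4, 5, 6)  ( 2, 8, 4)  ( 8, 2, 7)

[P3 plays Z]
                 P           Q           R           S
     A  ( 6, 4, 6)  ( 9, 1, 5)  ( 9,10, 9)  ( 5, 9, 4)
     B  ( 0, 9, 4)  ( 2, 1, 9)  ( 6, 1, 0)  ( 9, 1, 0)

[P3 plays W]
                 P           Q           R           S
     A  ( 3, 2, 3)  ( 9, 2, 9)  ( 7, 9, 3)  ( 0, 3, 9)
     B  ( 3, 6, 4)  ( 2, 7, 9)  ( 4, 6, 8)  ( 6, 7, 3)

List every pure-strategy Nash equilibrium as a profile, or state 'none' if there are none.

(A,P,X): not NE [P3→Z gives 6>2]
(A,P,Y): not NE [P1→B gives 9>1; P2→S gives 6>0]
(A,P,Z): not NE [P2→R gives 10>4]
(A,P,W): not NE [P2→R gives 9>2; P3→Z gives 6>3]
(A,Q,X): not NE [P3→W gives 9>0]
(A,Q,Y): not NE [P1→B gives 4>1; P2→S gives 6>5; P3→W gives 9>0]
(A,Q,Z): not NE [P2→R gives 10>1; P3→W gives 9>5]
(A,Q,W): not NE [P2→R gives 9>2]
(A,R,X): not NE [P1→B gives 5>0; P2→Q gives 7>2; P3→Z gives 9>7]
(A,R,Y): not NE [P2→S gives 6>2]
(A,R,Z): NE
(A,R,W): not NE [P3→Z gives 9>3]
(A,S,X): not NE [P1→B gives 7>0; P2→Q gives 7>5; P3→Y gives 10>0]
(A,S,Y): NE
(A,S,Z): not NE [P1→B gives 9>5; P2→R gives 10>9; P3→Y gives 10>4]
(A,S,W): not NE [P1→B gives 6>0; P2→R gives 9>3; P3→Y gives 10>9]
(B,P,X): not NE [P1→A gives 7>2]
(B,P,Y): not NE [P2→R gives 8>4; P3→X gives 8>3]
(B,P,Z): not NE [P1→A gives 6>0; P3→X gives 8>4]
(B,P,W): not NE [P2→S gives 7>6; P3→X gives 8>4]
(B,Q,X): not NE [P1→A gives 1>0; P2→P gives 9>7; P3→W gives 9>8]
(B,Q,Y): not NE [P2→R gives 8>5; P3→W gives 9>6]
(B,Q,Z): not NE [P1→A gives 9>2; P2→P gives 9>1]
(B,Q,W): not NE [P1→A gives 9>2]
(B,R,X): not NE [P2→P gives 9>8; P3→W gives 8>0]
(B,R,Y): not NE [P1→A gives 3>2; P3→W gives 8>4]
(B,R,Z): not NE [P1→A gives 9>6; P2→P gives 9>1; P3→W gives 8>0]
(B,R,W): not NE [P1→A gives 7>4; P2→S gives 7>6]
(B,S,X): not NE [P2→P gives 9>5]
(B,S,Y): not NE [P1→A gives 10>8; P2→R gives 8>2]
(B,S,Z): not NE [P2→P gives 9>1; P3→Y gives 7>0]
(B,S,W): not NE [P3→Y gives 7>3]

NE set: (A,R,Z), (A,S,Y)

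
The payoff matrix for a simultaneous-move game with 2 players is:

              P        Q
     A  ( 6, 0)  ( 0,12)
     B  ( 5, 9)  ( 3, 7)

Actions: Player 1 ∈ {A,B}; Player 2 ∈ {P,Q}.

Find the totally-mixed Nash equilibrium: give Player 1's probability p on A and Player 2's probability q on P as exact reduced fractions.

(p,q) = (1/7, 3/4)

P1 indiff ⇒ q·6+(1-q)·0 = q·5+(1-q)·3 ⇒ q(1) = (1-q)(3) ⇒ q = 3/4
P2 indiff ⇒ p·0+(1-p)·9 = p·12+(1-p)·7 ⇒ p(-12) = (1-p)(-2) ⇒ p = 1/7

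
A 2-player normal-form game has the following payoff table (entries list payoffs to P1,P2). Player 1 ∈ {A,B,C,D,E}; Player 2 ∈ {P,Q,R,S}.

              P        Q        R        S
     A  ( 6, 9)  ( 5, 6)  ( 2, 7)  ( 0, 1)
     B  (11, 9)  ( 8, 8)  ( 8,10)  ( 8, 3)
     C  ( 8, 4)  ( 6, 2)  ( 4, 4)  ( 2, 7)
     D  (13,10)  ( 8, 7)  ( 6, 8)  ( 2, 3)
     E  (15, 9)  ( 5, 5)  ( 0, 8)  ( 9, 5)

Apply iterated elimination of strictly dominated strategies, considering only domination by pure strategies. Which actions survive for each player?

Survivors P1:{B,D,E} P2:{P,R}

P1 drop A (B beats it: P:11>6 Q:8>5 R:8>2 S:8>0)
P1 drop C (B beats it: P:11>8 Q:8>6 R:8>4 S:8>2)
P2 drop Q (P beats it: B:9>8 D:10>7 E:9>5)
P2 drop S (P beats it: B:9>3 D:10>3 E:9>5)
P1→{B,D,E} P2→{P,R}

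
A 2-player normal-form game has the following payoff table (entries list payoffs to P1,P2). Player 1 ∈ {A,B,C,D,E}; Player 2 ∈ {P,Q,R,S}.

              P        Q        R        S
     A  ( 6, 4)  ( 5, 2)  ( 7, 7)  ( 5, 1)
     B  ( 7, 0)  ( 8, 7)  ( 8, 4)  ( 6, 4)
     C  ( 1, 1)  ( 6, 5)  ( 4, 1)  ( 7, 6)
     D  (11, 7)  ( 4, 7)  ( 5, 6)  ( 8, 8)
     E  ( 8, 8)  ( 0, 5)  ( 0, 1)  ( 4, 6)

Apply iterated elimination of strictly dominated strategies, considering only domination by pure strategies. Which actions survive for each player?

P1 drop A (B beats it: P:7>6 Q:8>5 R:8>7 S:6>5)
P1 drop E (D beats it: P:11>8 Q:4>0 R:5>0 S:8>4)
P2 drop P (S beats it: B:4>0 C:6>1 D:8>7)
P2 drop R (Q beats it: B:7>4 C:5>1 D:7>6)
P1→{B,C,D} P2→{Q,S}

IESDS → P1:{B,C,D} P2:{Q,S}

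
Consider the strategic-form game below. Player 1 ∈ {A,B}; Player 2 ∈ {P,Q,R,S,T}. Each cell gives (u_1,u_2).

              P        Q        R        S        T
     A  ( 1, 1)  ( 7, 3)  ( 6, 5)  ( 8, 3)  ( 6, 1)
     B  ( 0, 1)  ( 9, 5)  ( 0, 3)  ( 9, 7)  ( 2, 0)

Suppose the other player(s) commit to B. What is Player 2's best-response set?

P2 best: {S}

u_2(P vs B) = 1
u_2(Q vs B) = 5
u_2(R vs B) = 3
u_2(S vs B) = 7
u_2(T vs B) = 0
max payoff 7 at {S}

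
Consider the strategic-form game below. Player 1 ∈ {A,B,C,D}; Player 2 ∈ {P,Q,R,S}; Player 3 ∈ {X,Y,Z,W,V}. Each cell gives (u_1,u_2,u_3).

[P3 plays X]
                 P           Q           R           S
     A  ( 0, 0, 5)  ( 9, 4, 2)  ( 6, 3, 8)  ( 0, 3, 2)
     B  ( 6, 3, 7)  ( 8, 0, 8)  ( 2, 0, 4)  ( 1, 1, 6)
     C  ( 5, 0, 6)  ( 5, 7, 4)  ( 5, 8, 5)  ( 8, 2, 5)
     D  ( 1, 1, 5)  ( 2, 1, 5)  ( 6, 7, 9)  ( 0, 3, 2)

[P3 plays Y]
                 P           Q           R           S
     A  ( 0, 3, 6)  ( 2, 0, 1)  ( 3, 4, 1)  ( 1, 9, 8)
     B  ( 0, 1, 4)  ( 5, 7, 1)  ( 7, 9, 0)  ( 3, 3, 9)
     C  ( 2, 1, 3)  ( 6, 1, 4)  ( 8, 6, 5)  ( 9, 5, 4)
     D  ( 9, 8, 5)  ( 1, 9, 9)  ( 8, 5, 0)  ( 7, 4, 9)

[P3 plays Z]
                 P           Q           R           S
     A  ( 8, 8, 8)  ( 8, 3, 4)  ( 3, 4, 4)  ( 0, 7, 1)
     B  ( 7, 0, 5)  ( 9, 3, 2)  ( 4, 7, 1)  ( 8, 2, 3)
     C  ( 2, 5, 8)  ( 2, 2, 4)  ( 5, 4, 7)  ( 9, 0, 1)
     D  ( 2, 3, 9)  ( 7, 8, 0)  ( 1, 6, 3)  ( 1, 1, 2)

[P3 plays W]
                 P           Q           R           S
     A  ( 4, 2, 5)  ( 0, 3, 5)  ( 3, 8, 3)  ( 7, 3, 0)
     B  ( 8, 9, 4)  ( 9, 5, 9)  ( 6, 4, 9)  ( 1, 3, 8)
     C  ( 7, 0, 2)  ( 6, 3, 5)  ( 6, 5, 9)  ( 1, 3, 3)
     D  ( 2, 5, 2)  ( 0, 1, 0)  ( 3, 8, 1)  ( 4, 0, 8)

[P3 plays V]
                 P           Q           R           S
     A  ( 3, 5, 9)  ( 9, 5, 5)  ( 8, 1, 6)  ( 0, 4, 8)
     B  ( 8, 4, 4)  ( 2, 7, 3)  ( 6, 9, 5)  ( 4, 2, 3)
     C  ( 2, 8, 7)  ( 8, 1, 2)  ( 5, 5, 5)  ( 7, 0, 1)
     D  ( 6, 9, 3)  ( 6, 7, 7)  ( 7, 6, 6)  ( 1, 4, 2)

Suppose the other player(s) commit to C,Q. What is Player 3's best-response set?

u_3(X vs C,Q) = 4
u_3(Y vs C,Q) = 4
u_3(Z vs C,Q) = 4
u_3(W vs C,Q) = 5
u_3(V vs C,Q) = 2
max payoff 5 at {W}

P3 best: {W}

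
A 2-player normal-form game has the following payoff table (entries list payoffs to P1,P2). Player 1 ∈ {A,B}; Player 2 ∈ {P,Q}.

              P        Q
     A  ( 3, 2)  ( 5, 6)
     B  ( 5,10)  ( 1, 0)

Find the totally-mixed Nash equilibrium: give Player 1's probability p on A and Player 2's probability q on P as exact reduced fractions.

p=5/7, q=2/3

P1 indiff ⇒ q·3+(1-q)·5 = q·5+(1-q)·1 ⇒ q(-2) = (1-q)(-4) ⇒ q = 2/3
P2 indiff ⇒ p·2+(1-p)·10 = p·6+(1-p)·0 ⇒ p(-4) = (1-p)(-10) ⇒ p = 5/7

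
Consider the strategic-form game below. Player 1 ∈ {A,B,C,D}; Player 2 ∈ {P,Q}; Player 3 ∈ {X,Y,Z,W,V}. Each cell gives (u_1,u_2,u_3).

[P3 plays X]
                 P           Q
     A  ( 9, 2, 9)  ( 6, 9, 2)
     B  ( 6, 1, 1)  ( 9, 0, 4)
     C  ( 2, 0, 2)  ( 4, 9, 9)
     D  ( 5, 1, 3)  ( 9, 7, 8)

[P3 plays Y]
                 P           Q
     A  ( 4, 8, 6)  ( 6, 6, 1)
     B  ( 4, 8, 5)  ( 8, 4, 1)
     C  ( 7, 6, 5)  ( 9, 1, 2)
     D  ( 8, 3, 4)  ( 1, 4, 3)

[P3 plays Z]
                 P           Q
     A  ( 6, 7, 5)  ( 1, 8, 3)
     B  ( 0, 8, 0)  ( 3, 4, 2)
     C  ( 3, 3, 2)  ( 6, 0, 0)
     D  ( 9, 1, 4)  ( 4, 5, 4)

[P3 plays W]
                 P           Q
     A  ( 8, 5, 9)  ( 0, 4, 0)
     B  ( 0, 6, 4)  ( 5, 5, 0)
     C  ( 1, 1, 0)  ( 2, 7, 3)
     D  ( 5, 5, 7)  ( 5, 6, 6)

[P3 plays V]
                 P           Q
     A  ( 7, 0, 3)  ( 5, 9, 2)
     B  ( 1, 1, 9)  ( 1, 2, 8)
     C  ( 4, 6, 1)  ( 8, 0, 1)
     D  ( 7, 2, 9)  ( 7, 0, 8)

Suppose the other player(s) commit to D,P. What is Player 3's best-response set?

argmax u_3 = {V}

u_3(X vs D,P) = 3
u_3(Y vs D,P) = 4
u_3(Z vs D,P) = 4
u_3(W vs D,P) = 7
u_3(V vs D,P) = 9
max payoff 9 at {V}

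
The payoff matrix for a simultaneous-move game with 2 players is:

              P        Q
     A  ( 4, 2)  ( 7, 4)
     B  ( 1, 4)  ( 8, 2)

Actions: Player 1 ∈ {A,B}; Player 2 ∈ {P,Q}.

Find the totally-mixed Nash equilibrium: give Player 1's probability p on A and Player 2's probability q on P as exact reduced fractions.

P1 indiff ⇒ q·4+(1-q)·7 = q·1+(1-q)·8 ⇒ q(3) = (1-q)(1) ⇒ q = 1/4
P2 indiff ⇒ p·2+(1-p)·4 = p·4+(1-p)·2 ⇒ p(-2) = (1-p)(-2) ⇒ p = 1/2

p=1/2, q=1/4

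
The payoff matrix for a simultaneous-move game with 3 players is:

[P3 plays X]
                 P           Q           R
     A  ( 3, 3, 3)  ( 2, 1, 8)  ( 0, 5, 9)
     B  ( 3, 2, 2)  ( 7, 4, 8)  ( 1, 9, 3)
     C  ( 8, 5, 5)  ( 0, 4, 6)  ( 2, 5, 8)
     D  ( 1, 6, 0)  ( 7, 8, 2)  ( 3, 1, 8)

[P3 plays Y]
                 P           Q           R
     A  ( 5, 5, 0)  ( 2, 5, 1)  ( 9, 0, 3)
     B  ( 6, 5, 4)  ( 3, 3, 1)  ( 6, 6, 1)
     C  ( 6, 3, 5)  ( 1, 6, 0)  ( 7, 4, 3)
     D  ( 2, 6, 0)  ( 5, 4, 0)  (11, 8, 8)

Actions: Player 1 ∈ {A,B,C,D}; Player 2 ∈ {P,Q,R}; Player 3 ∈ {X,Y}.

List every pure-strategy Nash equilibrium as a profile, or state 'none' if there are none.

Nash profiles: (C,P,X), (D,Q,X), (D,R,Y)

(A,P,X): not NE [P1→C gives 8>3; P2→R gives 5>3]
(A,P,Y): not NE [P1→C gives 6>5; P3→X gives 3>0]
(A,Q,X): not NE [P1→D gives 7>2; P2→R gives 5>1]
(A,Q,Y): not NE [P1→D gives 5>2; P3→X gives 8>1]
(A,R,X): not NE [P1→D gives 3>0]
(A,R,Y): not NE [P1→D gives 11>9; P2→Q gives 5>0; P3→X gives 9>3]
(B,P,X): not NE [P1→C gives 8>3; P2→R gives 9>2; P3→Y gives 4>2]
(B,P,Y): not NE [P2→R gives 6>5]
(B,Q,X): not NE [P2→R gives 9>4]
(B,Q,Y): not NE [P1→D gives 5>3; P2→R gives 6>3; P3→X gives 8>1]
(B,R,X): not NE [P1→D gives 3>1]
(B,R,Y): not NE [P1→D gives 11>6; P3→X gives 3>1]
(C,P,X): NE
(C,P,Y): not NE [P2→Q gives 6>3]
(C,Q,X): not NE [P1→D gives 7>0; P2→R gives 5>4]
(C,Q,Y): not NE [P1→D gives 5>1; P3→X gives 6>0]
(C,R,X): not NE [P1→D gives 3>2]
(C,R,Y): not NE [P1→D gives 11>7; P2→Q gives 6>4; P3→X gives 8>3]
(D,P,X): not NE [P1→C gives 8>1; P2→Q gives 8>6]
(D,P,Y): not NE [P1→C gives 6>2; P2→R gives 8>6]
(D,Q,X): NE
(D,Q,Y): not NE [P2→R gives 8>4; P3→X gives 2>0]
(D,R,X): not NE [P2→Q gives 8>1]
(D,R,Y): NE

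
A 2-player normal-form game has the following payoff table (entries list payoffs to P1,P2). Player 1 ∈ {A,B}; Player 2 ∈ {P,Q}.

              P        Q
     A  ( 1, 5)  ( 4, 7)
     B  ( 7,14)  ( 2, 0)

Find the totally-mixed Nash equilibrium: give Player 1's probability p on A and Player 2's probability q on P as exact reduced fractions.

p=7/8, q=1/4

P1 indiff ⇒ q·1+(1-q)·4 = q·7+(1-q)·2 ⇒ q(-6) = (1-q)(-2) ⇒ q = 1/4
P2 indiff ⇒ p·5+(1-p)·14 = p·7+(1-p)·0 ⇒ p(-2) = (1-p)(-14) ⇒ p = 7/8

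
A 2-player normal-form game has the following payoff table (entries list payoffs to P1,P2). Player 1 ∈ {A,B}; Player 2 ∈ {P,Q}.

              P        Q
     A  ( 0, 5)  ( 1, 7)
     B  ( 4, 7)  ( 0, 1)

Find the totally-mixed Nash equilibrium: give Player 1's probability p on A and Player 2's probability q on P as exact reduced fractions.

p=3/4, q=1/5

P1 indiff ⇒ q·0+(1-q)·1 = q·4+(1-q)·0 ⇒ q(-4) = (1-q)(-1) ⇒ q = 1/5
P2 indiff ⇒ p·5+(1-p)·7 = p·7+(1-p)·1 ⇒ p(-2) = (1-p)(-6) ⇒ p = 3/4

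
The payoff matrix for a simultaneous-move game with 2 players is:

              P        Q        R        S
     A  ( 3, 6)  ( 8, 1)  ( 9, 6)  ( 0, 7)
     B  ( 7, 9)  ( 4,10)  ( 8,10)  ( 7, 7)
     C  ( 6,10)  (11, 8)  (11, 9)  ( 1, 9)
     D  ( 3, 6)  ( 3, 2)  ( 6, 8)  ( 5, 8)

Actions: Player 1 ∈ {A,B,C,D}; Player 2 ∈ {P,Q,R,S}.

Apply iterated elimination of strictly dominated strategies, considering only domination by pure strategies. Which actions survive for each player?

P1 drop A (C beats it: P:6>3 Q:11>8 R:11>9 S:1>0)
P1 drop D (B beats it: P:7>3 Q:4>3 R:8>6 S:7>5)
P2 drop S (P beats it: B:9>7 C:10>9)
P1→{B,C} P2→{P,Q,R}

IESDS → P1:{B,C} P2:{P,Q,R}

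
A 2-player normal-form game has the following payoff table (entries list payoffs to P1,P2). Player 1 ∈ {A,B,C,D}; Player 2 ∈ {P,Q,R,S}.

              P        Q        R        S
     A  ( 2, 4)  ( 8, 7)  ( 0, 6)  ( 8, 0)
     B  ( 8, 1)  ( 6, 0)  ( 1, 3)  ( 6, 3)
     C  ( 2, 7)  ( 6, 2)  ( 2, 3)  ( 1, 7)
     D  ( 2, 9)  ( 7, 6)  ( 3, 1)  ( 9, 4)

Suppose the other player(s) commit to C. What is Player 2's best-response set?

argmax u_2 = {P,S}

u_2(P vs C) = 7
u_2(Q vs C) = 2
u_2(R vs C) = 3
u_2(S vs C) = 7
max payoff 7 at {P,S}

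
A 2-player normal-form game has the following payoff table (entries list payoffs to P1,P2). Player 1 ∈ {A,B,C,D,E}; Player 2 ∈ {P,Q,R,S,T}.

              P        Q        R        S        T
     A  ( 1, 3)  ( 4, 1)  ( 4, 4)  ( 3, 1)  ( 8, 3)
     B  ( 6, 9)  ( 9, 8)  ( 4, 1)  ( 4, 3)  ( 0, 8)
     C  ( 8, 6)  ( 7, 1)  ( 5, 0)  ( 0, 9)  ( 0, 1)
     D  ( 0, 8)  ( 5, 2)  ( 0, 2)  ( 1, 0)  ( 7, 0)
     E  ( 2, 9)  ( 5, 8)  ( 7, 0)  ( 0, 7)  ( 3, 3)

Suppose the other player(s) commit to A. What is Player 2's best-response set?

P2 best: {R}

u_2(P vs A) = 3
u_2(Q vs A) = 1
u_2(R vs A) = 4
u_2(S vs A) = 1
u_2(T vs A) = 3
max payoff 4 at {R}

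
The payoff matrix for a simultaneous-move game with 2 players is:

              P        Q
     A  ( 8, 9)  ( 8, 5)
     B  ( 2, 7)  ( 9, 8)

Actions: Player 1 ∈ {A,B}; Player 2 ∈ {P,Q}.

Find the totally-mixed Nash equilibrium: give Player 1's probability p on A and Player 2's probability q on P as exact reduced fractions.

P1 indiff ⇒ q·8+(1-q)·8 = q·2+(1-q)·9 ⇒ q(6) = (1-q)(1) ⇒ q = 1/7
P2 indiff ⇒ p·9+(1-p)·7 = p·5+(1-p)·8 ⇒ p(4) = (1-p)(1) ⇒ p = 1/5

(p,q) = (1/5, 1/7)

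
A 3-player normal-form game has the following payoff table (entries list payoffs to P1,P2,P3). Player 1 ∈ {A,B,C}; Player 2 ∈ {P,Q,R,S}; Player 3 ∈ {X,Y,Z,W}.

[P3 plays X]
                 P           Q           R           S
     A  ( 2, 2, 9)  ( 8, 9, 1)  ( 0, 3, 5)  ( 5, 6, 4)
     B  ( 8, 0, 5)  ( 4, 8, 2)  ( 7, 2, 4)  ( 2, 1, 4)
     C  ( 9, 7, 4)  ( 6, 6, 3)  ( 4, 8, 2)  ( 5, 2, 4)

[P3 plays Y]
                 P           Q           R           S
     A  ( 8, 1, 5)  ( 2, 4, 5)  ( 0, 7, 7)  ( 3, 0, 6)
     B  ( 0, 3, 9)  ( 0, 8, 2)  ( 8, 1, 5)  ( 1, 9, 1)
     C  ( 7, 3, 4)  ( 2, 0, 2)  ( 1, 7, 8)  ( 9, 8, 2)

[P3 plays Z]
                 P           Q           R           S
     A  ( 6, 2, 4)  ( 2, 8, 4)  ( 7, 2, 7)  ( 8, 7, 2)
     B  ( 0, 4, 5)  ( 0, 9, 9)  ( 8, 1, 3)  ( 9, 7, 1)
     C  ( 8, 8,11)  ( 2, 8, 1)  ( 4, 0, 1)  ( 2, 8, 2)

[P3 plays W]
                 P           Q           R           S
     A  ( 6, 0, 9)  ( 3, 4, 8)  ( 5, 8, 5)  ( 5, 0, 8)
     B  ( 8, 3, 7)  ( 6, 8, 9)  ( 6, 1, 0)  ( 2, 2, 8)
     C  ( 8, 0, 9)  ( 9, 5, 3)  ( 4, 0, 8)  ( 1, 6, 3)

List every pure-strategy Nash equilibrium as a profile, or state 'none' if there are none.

(A,P,X): not NE [P1→C gives 9>2; P2→Q gives 9>2]
(A,P,Y): not NE [P2→R gives 7>1; P3→W gives 9>5]
(A,P,Z): not NE [P1→C gives 8>6; P2→Q gives 8>2; P3→W gives 9>4]
(A,P,W): not NE [P1→C gives 8>6; P2→R gives 8>0]
(A,Q,X): not NE [P3→W gives 8>1]
(A,Q,Y): not NE [P2→R gives 7>4; P3→W gives 8>5]
(A,Q,Z): not NE [P3→W gives 8>4]
(A,Q,W): not NE [P1→C gives 9>3; P2→R gives 8>4]
(A,R,X): not NE [P1→B gives 7>0; P2→Q gives 9>3; P3→Z gives 7>5]
(A,R,Y): not NE [P1→B gives 8>0]
(A,R,Z): not NE [P1→B gives 8>7; P2→Q gives 8>2]
(A,R,W): not NE [P1→B gives 6>5; P3→Z gives 7>5]
(A,S,X): not NE [P2→Q gives 9>6; P3→W gives 8>4]
(A,S,Y): not NE [P1→C gives 9>3; P2→R gives 7>0; P3→W gives 8>6]
(A,S,Z): not NE [P1→B gives 9>8; P2→Q gives 8>7; P3→W gives 8>2]
(A,S,W): not NE [P2→R gives 8>0]
(B,P,X): not NE [P1→C gives 9>8; P2→Q gives 8>0; P3→Y gives 9>5]
(B,P,Y): not NE [P1→A gives 8>0; P2→S gives 9>3]
(B,P,Z): not NE [P1→C gives 8>0; P2→Q gives 9>4; P3→Y gives 9>5]
(B,P,W): not NE [P2→Q gives 8>3; P3→Y gives 9>7]
(B,Q,X): not NE [P1→A gives 8>4; P3→W gives 9>2]
(B,Q,Y): not NE [P1→C gives 2>0; P2→S gives 9>8; P3→W gives 9>2]
(B,Q,Z): not NE [P1→C gives 2>0]
(B,Q,W): not NE [P1→C gives 9>6]
(B,R,X): not NE [P2→Q gives 8>2; P3→Y gives 5>4]
(B,R,Y): not NE [P2→S gives 9>1]
(B,R,Z): not NE [P2→Q gives 9>1; P3→Y gives 5>3]
(B,R,W): not NE [P2→Q gives 8>1; P3→Y gives 5>0]
(B,S,X): not NE [P1→C gives 5>2; P2→Q gives 8>1; P3→W gives 8>4]
(B,S,Y): not NE [P1→C gives 9>1; P3→W gives 8>1]
(B,S,Z): not NE [P2→Q gives 9>7; P3→W gives 8>1]
(B,S,W): not NE [P1→A gives 5>2; P2→Q gives 8>2]
(C,P,X): not NE [P2→R gives 8>7; P3→Z gives 11>4]
(C,P,Y): not NE [P1→A gives 8>7; P2→S gives 8>3; P3→Z gives 11>4]
(C,P,Z): NE
(C,P,W): not NE [P2→S gives 6>0; P3→Z gives 11>9]
(C,Q,X): not NE [P1→A gives 8>6; P2→R gives 8>6]
(C,Q,Y): not NE [P2→S gives 8>0; P3→W gives 3>2]
(C,Q,Z): not NE [P3→W gives 3>1]
(C,Q,W): not NE [P2→S gives 6>5]
(C,R,X): not NE [P1→B gives 7>4; P3→W gives 8>2]
(C,R,Y): not NE [P1→B gives 8>1; P2→S gives 8>7]
(C,R,Z): not NE [P1→B gives 8>4; P2→S gives 8>0; P3→W gives 8>1]
(C,R,W): not NE [P1→B gives 6>4; P2→S gives 6>0]
(C,S,X): not NE [P2→R gives 8>2]
(C,S,Y): not NE [P3→X gives 4>2]
(C,S,Z): not NE [P1→B gives 9>2; P3→X gives 4>2]
(C,S,W): not NE [P1→A gives 5>1; P3→X gives 4>3]

PSNE = {(C,P,Z)}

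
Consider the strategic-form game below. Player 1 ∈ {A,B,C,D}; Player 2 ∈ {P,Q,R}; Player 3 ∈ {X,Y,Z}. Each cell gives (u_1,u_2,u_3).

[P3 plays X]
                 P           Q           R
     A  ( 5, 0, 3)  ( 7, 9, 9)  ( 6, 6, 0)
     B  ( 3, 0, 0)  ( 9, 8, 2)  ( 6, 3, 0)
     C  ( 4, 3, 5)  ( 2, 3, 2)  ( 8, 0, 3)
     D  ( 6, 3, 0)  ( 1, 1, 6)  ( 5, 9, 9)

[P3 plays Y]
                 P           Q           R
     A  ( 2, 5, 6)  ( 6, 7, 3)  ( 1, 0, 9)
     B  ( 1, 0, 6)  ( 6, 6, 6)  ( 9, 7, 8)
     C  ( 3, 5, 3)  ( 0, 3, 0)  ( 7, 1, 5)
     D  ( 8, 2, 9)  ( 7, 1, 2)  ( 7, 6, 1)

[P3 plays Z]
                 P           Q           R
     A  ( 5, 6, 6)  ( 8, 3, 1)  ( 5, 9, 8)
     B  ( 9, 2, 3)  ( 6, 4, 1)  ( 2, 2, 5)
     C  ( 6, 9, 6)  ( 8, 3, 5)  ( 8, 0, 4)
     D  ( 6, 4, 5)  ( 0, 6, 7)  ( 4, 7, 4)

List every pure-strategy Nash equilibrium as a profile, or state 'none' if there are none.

(A,P,X): not NE [P1→D gives 6>5; P2→Q gives 9>0; P3→Z gives 6>3]
(A,P,Y): not NE [P1→D gives 8>2; P2→Q gives 7>5]
(A,P,Z): not NE [P1→B gives 9>5; P2→R gives 9>6]
(A,Q,X): not NE [P1→B gives 9>7]
(A,Q,Y): not NE [P1→D gives 7>6; P3→X gives 9>3]
(A,Q,Z): not NE [P2→R gives 9>3; P3→X gives 9>1]
(A,R,X): not NE [P1→C gives 8>6; P2→Q gives 9>6; P3→Y gives 9>0]
(A,R,Y): not NE [P1→B gives 9>1; P2→Q gives 7>0]
(A,R,Z): not NE [P1→C gives 8>5; P3→Y gives 9>8]
(B,P,X): not NE [P1→D gives 6>3; P2→Q gives 8>0; P3→Y gives 6>0]
(B,P,Y): not NE [P1→D gives 8>1; P2→R gives 7>0]
(B,P,Z): not NE [P2→Q gives 4>2; P3→Y gives 6>3]
(B,Q,X): not NE [P3→Y gives 6>2]
(B,Q,Y): not NE [P1→D gives 7>6; P2→R gives 7>6]
(B,Q,Z): not NE [P1→C gives 8>6; P3→Y gives 6>1]
(B,R,X): not NE [P1→C gives 8>6; P2→Q gives 8>3; P3→Y gives 8>0]
(B,R,Y): NE
(B,R,Z): not NE [P1→C gives 8>2; P2→Q gives 4>2; P3→Y gives 8>5]
(C,P,X): not NE [P1→D gives 6>4; P3→Z gives 6>5]
(C,P,Y): not NE [P1→D gives 8>3; P3→Z gives 6>3]
(C,P,Z): not NE [P1→B gives 9>6]
(C,Q,X): not NE [P1→B gives 9>2; P3→Z gives 5>2]
(C,Q,Y): not NE [P1→D gives 7>0; P2→P gives 5>3; P3→Z gives 5>0]
(C,Q,Z): not NE [P2→P gives 9>3]
(C,R,X): not NE [P2→Q gives 3>0; P3→Y gives 5>3]
(C,R,Y): not NE [P1→B gives 9>7; P2→P gives 5>1]
(C,R,Z): not NE [P2→P gives 9>0; P3→Y gives 5>4]
(D,P,X): not NE [P2→R gives 9>3; P3→Y gives 9>0]
(D,P,Y): not NE [P2→R gives 6>2]
(D,P,Z): not NE [P1→B gives 9>6; P2→R gives 7>4; P3→Y gives 9>5]
(D,Q,X): not NE [P1→B gives 9>1; P2→R gives 9>1; P3→Z gives 7>6]
(D,Q,Y): not NE [P2→R gives 6>1; P3→Z gives 7>2]
(D,Q,Z): not NE [P1→C gives 8>0; P2→R gives 7>6]
(D,R,X): not NE [P1→C gives 8>5]
(D,R,Y): not NE [P1→B gives 9>7; P3→X gives 9>1]
(D,R,Z): not NE [P1→C gives 8>4; P3→X gives 9>4]

NE set: (B,R,Y)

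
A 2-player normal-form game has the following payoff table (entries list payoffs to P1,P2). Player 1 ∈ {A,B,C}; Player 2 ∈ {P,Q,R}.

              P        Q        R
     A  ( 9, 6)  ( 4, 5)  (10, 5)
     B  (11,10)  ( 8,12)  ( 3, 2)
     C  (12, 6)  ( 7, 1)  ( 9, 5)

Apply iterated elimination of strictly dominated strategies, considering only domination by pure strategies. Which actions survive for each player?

P2 drop R (P beats it: A:6>5 B:10>2 C:6>5)
P1 drop A (B beats it: P:11>9 Q:8>4)
P1→{B,C} P2→{P,Q}

Remaining: P1:{B,C} P2:{P,Q}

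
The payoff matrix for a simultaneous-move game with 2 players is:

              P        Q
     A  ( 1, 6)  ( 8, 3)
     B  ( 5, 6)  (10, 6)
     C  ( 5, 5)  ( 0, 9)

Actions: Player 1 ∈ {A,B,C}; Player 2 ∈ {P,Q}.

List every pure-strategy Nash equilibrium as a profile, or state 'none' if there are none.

Nash profiles: (B,P), (B,Q)

(A,P): not NE [P1→C gives 5>1]
(A,Q): not NE [P1→B gives 10>8; P2→P gives 6>3]
(B,P): NE
(B,Q): NE
(C,P): not NE [P2→Q gives 9>5]
(C,Q): not NE [P1→B gives 10>0]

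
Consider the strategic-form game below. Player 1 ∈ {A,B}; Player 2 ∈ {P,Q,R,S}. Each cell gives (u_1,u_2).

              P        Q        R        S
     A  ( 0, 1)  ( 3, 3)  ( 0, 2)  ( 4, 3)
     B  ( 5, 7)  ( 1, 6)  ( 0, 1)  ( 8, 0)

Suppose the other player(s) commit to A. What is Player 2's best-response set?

argmax u_2 = {Q,S}

u_2(P vs A) = 1
u_2(Q vs A) = 3
u_2(R vs A) = 2
u_2(S vs A) = 3
max payoff 3 at {Q,S}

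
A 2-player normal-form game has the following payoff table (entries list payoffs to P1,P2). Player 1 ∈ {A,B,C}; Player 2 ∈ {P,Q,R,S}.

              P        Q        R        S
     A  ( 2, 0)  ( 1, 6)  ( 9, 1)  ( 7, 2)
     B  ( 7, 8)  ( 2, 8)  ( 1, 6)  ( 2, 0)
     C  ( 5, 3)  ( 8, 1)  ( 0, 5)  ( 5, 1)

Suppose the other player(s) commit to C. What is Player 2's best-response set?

argmax u_2 = {R}

u_2(P vs C) = 3
u_2(Q vs C) = 1
u_2(R vs C) = 5
u_2(S vs C) = 1
max payoff 5 at {R}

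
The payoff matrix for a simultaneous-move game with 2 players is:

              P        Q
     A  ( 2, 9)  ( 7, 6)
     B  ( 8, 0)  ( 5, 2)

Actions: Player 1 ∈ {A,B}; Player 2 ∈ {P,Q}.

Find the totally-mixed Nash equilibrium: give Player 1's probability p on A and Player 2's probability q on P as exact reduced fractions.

p=2/5, q=1/4

P1 indiff ⇒ q·2+(1-q)·7 = q·8+(1-q)·5 ⇒ q(-6) = (1-q)(-2) ⇒ q = 1/4
P2 indiff ⇒ p·9+(1-p)·0 = p·6+(1-p)·2 ⇒ p(3) = (1-p)(2) ⇒ p = 2/5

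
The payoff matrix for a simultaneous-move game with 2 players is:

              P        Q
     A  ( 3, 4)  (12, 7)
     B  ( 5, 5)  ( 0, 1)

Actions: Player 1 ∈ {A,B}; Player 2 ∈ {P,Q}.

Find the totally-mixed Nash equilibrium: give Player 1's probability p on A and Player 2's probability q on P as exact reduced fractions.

P1 indiff ⇒ q·3+(1-q)·12 = q·5+(1-q)·0 ⇒ q(-2) = (1-q)(-12) ⇒ q = 6/7
P2 indiff ⇒ p·4+(1-p)·5 = p·7+(1-p)·1 ⇒ p(-3) = (1-p)(-4) ⇒ p = 4/7

p=4/7, q=6/7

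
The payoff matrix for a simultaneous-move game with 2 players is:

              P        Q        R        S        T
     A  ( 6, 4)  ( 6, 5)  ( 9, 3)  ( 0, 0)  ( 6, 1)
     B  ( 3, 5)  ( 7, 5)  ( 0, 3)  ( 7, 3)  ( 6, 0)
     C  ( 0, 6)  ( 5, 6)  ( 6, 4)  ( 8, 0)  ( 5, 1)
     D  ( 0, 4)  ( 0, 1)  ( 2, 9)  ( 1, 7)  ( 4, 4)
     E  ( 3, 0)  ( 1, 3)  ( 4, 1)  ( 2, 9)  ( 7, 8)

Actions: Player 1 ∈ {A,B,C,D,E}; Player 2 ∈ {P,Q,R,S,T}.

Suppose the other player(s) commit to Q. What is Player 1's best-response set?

argmax u_1 = {B}

u_1(A vs Q) = 6
u_1(B vs Q) = 7
u_1(C vs Q) = 5
u_1(D vs Q) = 0
u_1(E vs Q) = 1
max payoff 7 at {B}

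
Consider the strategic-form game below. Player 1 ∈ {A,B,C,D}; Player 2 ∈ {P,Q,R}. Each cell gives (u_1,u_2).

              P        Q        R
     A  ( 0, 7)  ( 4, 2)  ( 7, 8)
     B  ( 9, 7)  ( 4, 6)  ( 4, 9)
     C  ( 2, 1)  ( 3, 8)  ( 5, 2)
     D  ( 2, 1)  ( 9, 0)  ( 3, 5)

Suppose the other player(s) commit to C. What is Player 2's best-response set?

u_2(P vs C) = 1
u_2(Q vs C) = 8
u_2(R vs C) = 2
max payoff 8 at {Q}

P2 best: {Q}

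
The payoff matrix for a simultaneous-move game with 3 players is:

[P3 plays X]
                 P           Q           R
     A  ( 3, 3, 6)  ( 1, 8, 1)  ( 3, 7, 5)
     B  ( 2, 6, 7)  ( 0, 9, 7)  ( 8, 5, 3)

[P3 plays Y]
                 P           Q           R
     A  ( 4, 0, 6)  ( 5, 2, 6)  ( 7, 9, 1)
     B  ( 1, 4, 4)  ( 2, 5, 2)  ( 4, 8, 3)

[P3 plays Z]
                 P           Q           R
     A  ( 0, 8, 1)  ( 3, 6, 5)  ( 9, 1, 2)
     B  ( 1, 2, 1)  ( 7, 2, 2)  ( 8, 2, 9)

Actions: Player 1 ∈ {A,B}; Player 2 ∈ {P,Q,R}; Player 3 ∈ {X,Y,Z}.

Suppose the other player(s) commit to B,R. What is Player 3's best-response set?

u_3(X vs B,R) = 3
u_3(Y vs B,R) = 3
u_3(Z vs B,R) = 9
max payoff 9 at {Z}

P3 best: {Z}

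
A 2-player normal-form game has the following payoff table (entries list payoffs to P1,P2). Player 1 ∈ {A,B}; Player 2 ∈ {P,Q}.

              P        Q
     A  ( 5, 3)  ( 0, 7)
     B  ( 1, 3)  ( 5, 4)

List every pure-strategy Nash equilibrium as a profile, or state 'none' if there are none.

(A,P): not NE [P2→Q gives 7>3]
(A,Q): not NE [P1→B gives 5>0]
(B,P): not NE [P1→A gives 5>1; P2→Q gives 4>3]
(B,Q): NE

Nash profiles: (B,Q)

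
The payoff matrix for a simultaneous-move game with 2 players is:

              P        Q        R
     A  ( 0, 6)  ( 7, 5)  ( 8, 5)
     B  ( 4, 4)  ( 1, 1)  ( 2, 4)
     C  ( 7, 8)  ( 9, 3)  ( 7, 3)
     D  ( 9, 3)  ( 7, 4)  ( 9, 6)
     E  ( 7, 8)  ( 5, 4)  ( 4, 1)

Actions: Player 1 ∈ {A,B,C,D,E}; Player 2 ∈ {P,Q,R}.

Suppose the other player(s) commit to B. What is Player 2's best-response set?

u_2(P vs B) = 4
u_2(Q vs B) = 1
u_2(R vs B) = 4
max payoff 4 at {P,R}

P2 best: {P,R}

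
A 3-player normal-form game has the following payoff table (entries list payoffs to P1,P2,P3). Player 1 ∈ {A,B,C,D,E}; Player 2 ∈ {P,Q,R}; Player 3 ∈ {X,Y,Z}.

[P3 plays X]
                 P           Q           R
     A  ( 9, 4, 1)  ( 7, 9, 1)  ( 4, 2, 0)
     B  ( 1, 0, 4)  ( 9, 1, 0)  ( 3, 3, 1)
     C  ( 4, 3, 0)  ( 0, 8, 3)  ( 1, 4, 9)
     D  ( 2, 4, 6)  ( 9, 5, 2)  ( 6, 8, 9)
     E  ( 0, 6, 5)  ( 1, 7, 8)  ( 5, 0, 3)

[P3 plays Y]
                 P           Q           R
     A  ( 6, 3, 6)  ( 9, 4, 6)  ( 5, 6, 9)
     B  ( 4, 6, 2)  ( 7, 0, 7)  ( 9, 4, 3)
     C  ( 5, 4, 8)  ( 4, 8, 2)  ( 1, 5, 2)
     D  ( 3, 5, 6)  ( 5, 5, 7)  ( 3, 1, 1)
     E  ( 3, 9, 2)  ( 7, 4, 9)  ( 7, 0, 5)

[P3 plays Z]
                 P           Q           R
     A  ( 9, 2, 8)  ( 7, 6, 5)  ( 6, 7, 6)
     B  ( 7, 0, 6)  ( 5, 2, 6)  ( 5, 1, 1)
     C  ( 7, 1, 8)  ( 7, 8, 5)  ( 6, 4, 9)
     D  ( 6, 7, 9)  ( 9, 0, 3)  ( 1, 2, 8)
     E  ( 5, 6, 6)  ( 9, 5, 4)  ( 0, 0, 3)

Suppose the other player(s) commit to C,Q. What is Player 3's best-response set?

u_3(X vs C,Q) = 3
u_3(Y vs C,Q) = 2
u_3(Z vs C,Q) = 5
max payoff 5 at {Z}

P3 best: {Z}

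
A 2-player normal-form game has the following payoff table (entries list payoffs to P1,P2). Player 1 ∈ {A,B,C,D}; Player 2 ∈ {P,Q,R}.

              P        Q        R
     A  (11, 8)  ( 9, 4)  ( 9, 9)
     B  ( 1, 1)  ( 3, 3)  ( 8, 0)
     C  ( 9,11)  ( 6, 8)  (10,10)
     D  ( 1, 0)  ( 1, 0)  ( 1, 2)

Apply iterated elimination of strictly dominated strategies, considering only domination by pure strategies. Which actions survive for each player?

Remaining: P1:{A,C} P2:{P,R}

P1 drop B (A beats it: P:11>1 Q:9>3 R:9>8)
P1 drop D (A beats it: P:11>1 Q:9>1 R:9>1)
P2 drop Q (P beats it: A:8>4 C:11>8)
P1→{A,C} P2→{P,R}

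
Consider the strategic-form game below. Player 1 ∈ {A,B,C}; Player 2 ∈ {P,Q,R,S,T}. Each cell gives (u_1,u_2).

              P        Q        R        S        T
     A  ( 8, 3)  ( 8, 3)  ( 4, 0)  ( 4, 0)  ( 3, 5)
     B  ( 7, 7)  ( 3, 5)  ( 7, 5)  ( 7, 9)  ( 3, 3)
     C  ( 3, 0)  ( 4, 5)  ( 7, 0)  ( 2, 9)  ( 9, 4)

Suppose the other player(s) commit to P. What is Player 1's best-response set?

P1 best: {A}

u_1(A vs P) = 8
u_1(B vs P) = 7
u_1(C vs P) = 3
max payoff 8 at {A}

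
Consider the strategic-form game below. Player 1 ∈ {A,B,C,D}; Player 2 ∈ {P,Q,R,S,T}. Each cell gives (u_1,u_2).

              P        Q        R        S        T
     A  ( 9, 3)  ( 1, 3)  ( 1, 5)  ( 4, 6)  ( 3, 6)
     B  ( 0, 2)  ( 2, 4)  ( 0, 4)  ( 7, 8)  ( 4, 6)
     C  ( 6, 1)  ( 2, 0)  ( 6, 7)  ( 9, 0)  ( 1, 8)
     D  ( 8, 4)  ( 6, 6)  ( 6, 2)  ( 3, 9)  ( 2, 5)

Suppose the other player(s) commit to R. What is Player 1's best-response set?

u_1(A vs R) = 1
u_1(B vs R) = 0
u_1(C vs R) = 6
u_1(D vs R) = 6
max payoff 6 at {C,D}

P1 best: {C,D}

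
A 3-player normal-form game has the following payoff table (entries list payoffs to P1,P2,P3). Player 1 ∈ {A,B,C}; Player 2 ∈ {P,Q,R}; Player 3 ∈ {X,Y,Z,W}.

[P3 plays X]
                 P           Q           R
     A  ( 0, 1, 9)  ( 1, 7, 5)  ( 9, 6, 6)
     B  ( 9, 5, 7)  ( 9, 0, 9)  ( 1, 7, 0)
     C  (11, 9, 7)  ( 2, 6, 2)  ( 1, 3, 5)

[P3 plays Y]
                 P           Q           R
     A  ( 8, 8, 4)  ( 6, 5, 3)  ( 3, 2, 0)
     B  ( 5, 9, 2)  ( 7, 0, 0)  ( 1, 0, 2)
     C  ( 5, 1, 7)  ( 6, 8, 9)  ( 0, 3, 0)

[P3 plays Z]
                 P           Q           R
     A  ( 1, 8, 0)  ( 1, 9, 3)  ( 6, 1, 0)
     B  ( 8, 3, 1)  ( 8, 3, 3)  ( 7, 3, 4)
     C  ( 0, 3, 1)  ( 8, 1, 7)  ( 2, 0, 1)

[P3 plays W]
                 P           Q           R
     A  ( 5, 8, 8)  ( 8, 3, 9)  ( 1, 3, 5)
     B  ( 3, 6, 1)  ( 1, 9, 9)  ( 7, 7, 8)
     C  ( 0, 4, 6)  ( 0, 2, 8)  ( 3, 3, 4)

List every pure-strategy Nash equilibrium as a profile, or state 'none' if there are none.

(A,P,X): not NE [P1→C gives 11>0; P2→Q gives 7>1]
(A,P,Y): not NE [P3→X gives 9>4]
(A,P,Z): not NE [P1→B gives 8>1; P2→Q gives 9>8; P3→X gives 9>0]
(A,P,W): not NE [P3→X gives 9>8]
(A,Q,X): not NE [P1→B gives 9>1; P3→W gives 9>5]
(A,Q,Y): not NE [P1→B gives 7>6; P2→P gives 8>5; P3→W gives 9>3]
(A,Q,Z): not NE [P1→C gives 8>1; P3→W gives 9>3]
(A,Q,W): not NE [P2→P gives 8>3]
(A,R,X): not NE [P2→Q gives 7>6]
(A,R,Y): not NE [P2→P gives 8>2; P3→X gives 6>0]
(A,R,Z): not NE [P1→B gives 7>6; P2→Q gives 9>1; P3→X gives 6>0]
(A,R,W): not NE [P1→B gives 7>1; P2→P gives 8>3; P3→X gives 6>5]
(B,P,X): not NE [P1→C gives 11>9; P2→R gives 7>5]
(B,P,Y): not NE [P1→A gives 8>5; P3→X gives 7>2]
(B,P,Z): not NE [P3→X gives 7>1]
(B,P,W): not NE [P1→A gives 5>3; P2→Q gives 9>6; P3→X gives 7>1]
(B,Q,X): not NE [P2→R gives 7>0]
(B,Q,Y): not NE [P2→P gives 9>0; P3→W gives 9>0]
(B,Q,Z): not NE [P3→W gives 9>3]
(B,Q,W): not NE [P1→A gives 8>1]
(B,R,X): not NE [P1→A gives 9>1; P3→W gives 8>0]
(B,R,Y): not NE [P1→A gives 3>1; P2→P gives 9>0; P3→W gives 8>2]
(B,R,Z): not NE [P3→W gives 8>4]
(B,R,W): not NE [P2→Q gives 9>7]
(C,P,X): NE
(C,P,Y): not NE [P1→A gives 8>5; P2→Q gives 8>1]
(C,P,Z): not NE [P1→B gives 8>0; P3→Y gives 7>1]
(C,P,W): not NE [P1→A gives 5>0; P3→Y gives 7>6]
(C,Q,X): not NE [P1→B gives 9>2; P2→P gives 9>6; P3→Y gives 9>2]
(C,Q,Y): not NE [P1→B gives 7>6]
(C,Q,Z): not NE [P2→P gives 3>1; P3→Y gives 9>7]
(C,Q,W): not NE [P1→A gives 8>0; P2→P gives 4>2; P3→Y gives 9>8]
(C,R,X): not NE [P1→A gives 9>1; P2→P gives 9>3]
(C,R,Y): not NE [P1→A gives 3>0; P2→Q gives 8>3; P3→X gives 5>0]
(C,R,Z): not NE [P1→B gives 7>2; P2→P gives 3>0; P3→X gives 5>1]
(C,R,W): not NE [P1→B gives 7>3; P2→P gives 4>3; P3→X gives 5>4]

Nash profiles: (C,P,X)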